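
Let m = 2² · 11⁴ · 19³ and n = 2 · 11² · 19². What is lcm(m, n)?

401690476

max exponent per prime: 2² · 11⁴ · 19³ = 401690476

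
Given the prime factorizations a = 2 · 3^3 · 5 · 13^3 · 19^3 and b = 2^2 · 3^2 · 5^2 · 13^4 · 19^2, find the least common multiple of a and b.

528929727300

max exponent per prime: 2^2 · 3^3 · 5^2 · 13^4 · 19^3 = 528929727300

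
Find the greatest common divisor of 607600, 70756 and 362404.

196

gcd(607600, 70756): 607600 = 8·70756 + 41552; 70756 = 1·41552 + 29204; 41552 = 1·29204 + 12348; 29204 = 2·12348 + 4508; 12348 = 2·4508 + 3332; 4508 = 1·3332 + 1176; 3332 = 2·1176 + 980; 1176 = 1·980 + 196; 980 = 5·196 + 0 → 196
gcd(196, 362404): 362404 = 1849·196 + 0 → 196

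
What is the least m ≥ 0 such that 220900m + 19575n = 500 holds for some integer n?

755

Reduce mod 19575: 220900m ≡ 500 (mod 19575). With g = gcd(220900, 19575) = 25 dividing 500, divide through: 8836m ≡ 20 (mod 783).
Since gcd(8836, 783) = 1, m ≡ 20·(8836)⁻¹ ≡ 755 (mod 783). Smallest non-negative: 755.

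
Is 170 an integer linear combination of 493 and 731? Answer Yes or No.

gcd(493, 731): 731 = 1·493 + 238; 493 = 2·238 + 17; 238 = 14·17 + 0 → 17
17 divides 170, so a solution exists.

Yes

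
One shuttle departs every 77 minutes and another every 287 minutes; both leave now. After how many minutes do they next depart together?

3157

gcd first: 287 = 3·77 + 56; 77 = 1·56 + 21; 56 = 2·21 + 14; 21 = 1·14 + 7; 14 = 2·7 + 0 → gcd = 7
lcm = 77·287/gcd = 22099/7 = 3157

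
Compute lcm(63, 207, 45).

7245

63 = 3² · 7; 207 = 3² · 23; 45 = 3² · 5
lcm takes max exponent of each prime: 3² · 5 · 7 · 23 = 7245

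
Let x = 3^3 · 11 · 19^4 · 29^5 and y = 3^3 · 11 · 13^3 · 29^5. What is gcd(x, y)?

min exponent per shared prime: 3^3 · 11 · 29^5 = 6091811253

6091811253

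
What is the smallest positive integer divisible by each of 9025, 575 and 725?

6019675

9025 = 5² · 19²; 575 = 5² · 23; 725 = 5² · 29
lcm takes max exponent of each prime: 5² · 19² · 23 · 29 = 6019675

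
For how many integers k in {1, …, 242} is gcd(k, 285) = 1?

124

285 = 3·5·19. Inclusion–exclusion on these primes:
242 − ⌊242/3⌋ − ⌊242/5⌋ − ⌊242/19⌋ + ⌊242/15⌋ + ⌊242/57⌋ + ⌊242/95⌋ − ⌊242/285⌋ = 124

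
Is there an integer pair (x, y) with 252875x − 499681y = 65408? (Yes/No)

No

gcd(252875, 499681): 499681 = 1·252875 + 246806; 252875 = 1·246806 + 6069; 246806 = 40·6069 + 4046; 6069 = 1·4046 + 2023; 4046 = 2·2023 + 0 → 2023
2023 does not divide 65408, so a solution does not exist.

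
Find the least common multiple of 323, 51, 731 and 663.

541671

323 = 17 · 19; 51 = 3 · 17; 731 = 17 · 43; 663 = 3 · 13 · 17
lcm takes max exponent of each prime: 3 · 13 · 17 · 19 · 43 = 541671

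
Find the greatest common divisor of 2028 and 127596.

2028 = 2² · 3 · 13²
127596 = 2² · 3 · 7³ · 31
Common: 2² · 3 = 12

12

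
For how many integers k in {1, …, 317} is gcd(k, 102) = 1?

100

102 = 2·3·17. Inclusion–exclusion on these primes:
317 − ⌊317/2⌋ − ⌊317/3⌋ − ⌊317/17⌋ + ⌊317/6⌋ + ⌊317/34⌋ + ⌊317/51⌋ − ⌊317/102⌋ = 100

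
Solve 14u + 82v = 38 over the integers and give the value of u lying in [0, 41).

32

Euclid: 82 = 5·14 + 12; 14 = 1·12 + 2; 12 = 6·2 + 0 → gcd = 2; 38 = 2·19.
Back-substitution yields 14·(6) + 82·(-1) = 2, so one solution is u = 6·19 = 114, v = -1·19 = -19.
Solutions in u differ by 82/2 = 41; the one in [0, 41) is 114 mod 41 = 32.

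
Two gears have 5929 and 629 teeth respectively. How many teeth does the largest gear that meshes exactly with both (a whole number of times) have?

Euclid: 5929 = 9·629 + 268; 629 = 2·268 + 93; 268 = 2·93 + 82; 93 = 1·82 + 11; 82 = 7·11 + 5; 11 = 2·5 + 1; 5 = 5·1 + 0. Last nonzero remainder: 1.

1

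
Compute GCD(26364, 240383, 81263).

gcd(26364, 240383): 240383 = 9·26364 + 3107; 26364 = 8·3107 + 1508; 3107 = 2·1508 + 91; 1508 = 16·91 + 52; 91 = 1·52 + 39; 52 = 1·39 + 13; 39 = 3·13 + 0 → 13
gcd(13, 81263): 81263 = 6251·13 + 0 → 13

13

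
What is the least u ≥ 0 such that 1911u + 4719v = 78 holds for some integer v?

Euclid: 4719 = 2·1911 + 897; 1911 = 2·897 + 117; 897 = 7·117 + 78; 117 = 1·78 + 39; 78 = 2·39 + 0 → gcd = 39; 78 = 39·2.
Back-substitution yields 1911·(42) + 4719·(-17) = 39, so one solution is u = 42·2 = 84, v = -17·2 = -34.
Solutions in u differ by 4719/39 = 121; the one in [0, 121) is 84 mod 121 = 84.

84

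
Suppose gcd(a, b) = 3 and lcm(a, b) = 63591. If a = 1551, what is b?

a·b = gcd·lcm = 3·63591 = 190773, so b = 190773/1551 = 123.

123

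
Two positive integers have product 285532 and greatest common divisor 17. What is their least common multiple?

16796

For any two positive integers, gcd × lcm equals their product. Hence lcm = 285532 / 17 = 16796.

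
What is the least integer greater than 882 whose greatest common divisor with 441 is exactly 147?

1029

441 = 147·3. Any k with gcd(k, 441) = 147 is a multiple of 147, say 147s, with s coprime to 3.
Need s > 882/147, so s ≥ 7. First s ≥ 7 with gcd(s, 3) = 1 is s = 7. Thus k = 147·7 = 1029.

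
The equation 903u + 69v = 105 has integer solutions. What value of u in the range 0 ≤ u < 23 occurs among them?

Reduce mod 69: 903u ≡ 105 (mod 69). With g = gcd(903, 69) = 3 dividing 105, divide through: 301u ≡ 35 (mod 23).
Since gcd(301, 23) = 1, u ≡ 35·(301)⁻¹ ≡ 6 (mod 23). Smallest non-negative: 6.

6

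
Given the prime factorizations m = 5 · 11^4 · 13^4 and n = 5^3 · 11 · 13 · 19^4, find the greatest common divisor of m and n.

715

min exponent per shared prime: 5 · 11 · 13 = 715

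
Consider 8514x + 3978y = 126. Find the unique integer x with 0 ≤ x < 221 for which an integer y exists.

43

gcd(8514, 3978) = 18 (Euclid: 8514 = 2·3978 + 558; 3978 = 7·558 + 72; 558 = 7·72 + 54; 72 = 1·54 + 18; 54 = 3·18 + 0), and 18 | 126.
Extended Euclid: 8514·(-57) + 3978·(122) = 18. Scale by 7: x₀ = -399.
General solution x = x₀ + 221t; reducing mod 221 gives x = 43 (and y = -92).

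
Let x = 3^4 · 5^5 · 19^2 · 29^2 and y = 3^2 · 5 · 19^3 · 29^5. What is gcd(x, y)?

min exponent per shared prime: 3^2 · 5 · 19^2 · 29^2 = 13662045

13662045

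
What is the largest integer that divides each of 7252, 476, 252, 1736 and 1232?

7252 = 2² · 7² · 37; 476 = 2² · 7 · 17; 252 = 2² · 3² · 7; 1736 = 2³ · 7 · 31; 1232 = 2⁴ · 7 · 11
gcd takes min exponent of each prime: 2² · 7 = 28

28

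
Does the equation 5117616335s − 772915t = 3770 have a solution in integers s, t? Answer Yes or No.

gcd(5117616335, 772915): 5117616335 = 6621·772915 + 146120; 772915 = 5·146120 + 42315; 146120 = 3·42315 + 19175; 42315 = 2·19175 + 3965; 19175 = 4·3965 + 3315; 3965 = 1·3315 + 650; 3315 = 5·650 + 65; 650 = 10·65 + 0 → 65
65 divides 3770, so a solution exists.

Yes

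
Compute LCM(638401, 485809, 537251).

lcm(638401, 485809) = 638401·485809/gcd = 310140951409/289 = 1073152081
lcm(1073152081, 537251) = 1073152081·537251/gcd = 576552028669331/289 = 1994989718579

1994989718579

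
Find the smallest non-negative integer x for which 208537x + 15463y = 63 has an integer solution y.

1919

gcd(208537, 15463) = 7 (Euclid: 208537 = 13·15463 + 7518; 15463 = 2·7518 + 427; 7518 = 17·427 + 259; 427 = 1·259 + 168; 259 = 1·168 + 91; 168 = 1·91 + 77; 91 = 1·77 + 14; 77 = 5·14 + 7; 14 = 2·7 + 0), and 7 | 63.
Extended Euclid: 208537·(-1014) + 15463·(13675) = 7. Scale by 9: x₀ = -9126.
General solution x = x₀ + 2209t; reducing mod 2209 gives x = 1919 (and y = -25880).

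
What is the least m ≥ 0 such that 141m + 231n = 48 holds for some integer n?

20

Euclid: 231 = 1·141 + 90; 141 = 1·90 + 51; 90 = 1·51 + 39; 51 = 1·39 + 12; 39 = 3·12 + 3; 12 = 4·3 + 0 → gcd = 3; 48 = 3·16.
Back-substitution yields 141·(-18) + 231·(11) = 3, so one solution is m = -18·16 = -288, n = 11·16 = 176.
Solutions in m differ by 231/3 = 77; the one in [0, 77) is -288 mod 77 = 20.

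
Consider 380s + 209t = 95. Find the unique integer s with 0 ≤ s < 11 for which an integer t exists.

3

gcd(380, 209) = 19 (Euclid: 380 = 1·209 + 171; 209 = 1·171 + 38; 171 = 4·38 + 19; 38 = 2·19 + 0), and 19 | 95.
Extended Euclid: 380·(5) + 209·(-9) = 19. Scale by 5: s₀ = 25.
General solution s = s₀ + 11k; reducing mod 11 gives s = 3 (and t = -5).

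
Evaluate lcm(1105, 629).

gcd first: 1105 = 1·629 + 476; 629 = 1·476 + 153; 476 = 3·153 + 17; 153 = 9·17 + 0 → gcd = 17
lcm = 1105·629/gcd = 695045/17 = 40885

40885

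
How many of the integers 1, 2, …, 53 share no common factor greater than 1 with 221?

Prime factors of 221: 13, 17. Count integers ≤ 53 divisible by none of them.
By inclusion–exclusion: 53 − ⌊53/13⌋ − ⌊53/17⌋ + ⌊53/221⌋ = 46.

46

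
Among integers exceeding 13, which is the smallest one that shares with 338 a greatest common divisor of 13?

Multiples of 13 above 13: 13·2, 13·3, … . Need the cofactor coprime to 338/13 = 26.
Checking s = 2, 3, … the first with gcd(s, 26) = 1 is s = 3, giving 39.

39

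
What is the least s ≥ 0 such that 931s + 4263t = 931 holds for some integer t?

1

gcd(931, 4263) = 49 (Euclid: 4263 = 4·931 + 539; 931 = 1·539 + 392; 539 = 1·392 + 147; 392 = 2·147 + 98; 147 = 1·98 + 49; 98 = 2·49 + 0), and 49 | 931.
Extended Euclid: 931·(-32) + 4263·(7) = 49. Scale by 19: s₀ = -608.
General solution s = s₀ + 87k; reducing mod 87 gives s = 1 (and t = 0).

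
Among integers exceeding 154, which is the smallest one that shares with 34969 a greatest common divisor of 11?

165

34969 = 11·3179. Any x with gcd(x, 34969) = 11 is a multiple of 11, say 11s, with s coprime to 3179.
Need s > 154/11, so s ≥ 15. First s ≥ 15 with gcd(s, 3179) = 1 is s = 15. Thus x = 11·15 = 165.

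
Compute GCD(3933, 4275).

171

3933 = 3² · 19 · 23
4275 = 3² · 5² · 19
Common: 3² · 19 = 171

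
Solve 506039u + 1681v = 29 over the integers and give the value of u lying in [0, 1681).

Reduce mod 1681: 506039u ≡ 29 (mod 1681). With g = gcd(506039, 1681) = 1 dividing 29, divide through: 506039u ≡ 29 (mod 1681).
Since gcd(506039, 1681) = 1, u ≡ 29·(506039)⁻¹ ≡ 841 (mod 1681). Smallest non-negative: 841.

841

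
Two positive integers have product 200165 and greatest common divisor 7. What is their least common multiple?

For any two positive integers, gcd × lcm equals their product. Hence lcm = 200165 / 7 = 28595.

28595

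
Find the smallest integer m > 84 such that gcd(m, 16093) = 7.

91

Multiples of 7 above 84: 7·13, 7·14, … . Need the cofactor coprime to 16093/7 = 2299.
Checking s = 13, 14, … the first with gcd(s, 2299) = 1 is s = 13, giving 91.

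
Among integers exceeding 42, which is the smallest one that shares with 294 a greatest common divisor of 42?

gcd(m, 294) = 42 forces 42 | m; write m = 42s. Then gcd(42s, 42·7) = 42·gcd(s, 7), so need gcd(s, 7) = 1.
42s > 42 gives s ≥ 2. The least s ≥ 2 coprime to 7 is 2, so m = 42·2 = 84.

84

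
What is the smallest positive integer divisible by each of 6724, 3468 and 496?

722883792

6724 = 2² · 41²; 3468 = 2² · 3 · 17²; 496 = 2⁴ · 31
lcm takes max exponent of each prime: 2⁴ · 3 · 17² · 31 · 41² = 722883792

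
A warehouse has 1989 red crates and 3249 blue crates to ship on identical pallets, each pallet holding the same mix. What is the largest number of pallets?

Euclid: 3249 = 1·1989 + 1260; 1989 = 1·1260 + 729; 1260 = 1·729 + 531; 729 = 1·531 + 198; 531 = 2·198 + 135; 198 = 1·135 + 63; 135 = 2·63 + 9; 63 = 7·9 + 0. Last nonzero remainder: 9.

9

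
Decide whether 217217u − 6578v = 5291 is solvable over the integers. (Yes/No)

By Bézout, 217217u − 6578v = 5291 has integer solutions iff gcd(217217, 6578) | 5291.
Euclid: 217217 = 33·6578 + 143; 6578 = 46·143 + 0. gcd = 143; 5291 mod 143 = 0. Yes.

Yes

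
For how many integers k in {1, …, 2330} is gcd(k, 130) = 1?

860

Prime factors of 130: 2, 5, 13. Count integers ≤ 2330 divisible by none of them.
By inclusion–exclusion: 2330 − ⌊2330/2⌋ − ⌊2330/5⌋ − ⌊2330/13⌋ + ⌊2330/10⌋ + ⌊2330/26⌋ + ⌊2330/65⌋ − ⌊2330/130⌋ = 860.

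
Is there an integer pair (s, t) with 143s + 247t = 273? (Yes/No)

By Bézout, 143s + 247t = 273 has integer solutions iff gcd(143, 247) | 273.
Euclid: 247 = 1·143 + 104; 143 = 1·104 + 39; 104 = 2·39 + 26; 39 = 1·26 + 13; 26 = 2·13 + 0. gcd = 13; 273 mod 13 = 0. Yes.

Yes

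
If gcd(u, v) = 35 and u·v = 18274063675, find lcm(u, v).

gcd·lcm = product, so lcm = 18274063675/35 = 522116105.

522116105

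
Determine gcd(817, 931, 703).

817 = 19 · 43; 931 = 7² · 19; 703 = 19 · 37
gcd takes min exponent of each prime: 19 = 19

19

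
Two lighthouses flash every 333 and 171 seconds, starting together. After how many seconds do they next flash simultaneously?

333 = 3² · 37; 171 = 3² · 19
max exponents: 3² · 19 · 37 = 6327

6327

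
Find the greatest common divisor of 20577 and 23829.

Euclid: 23829 = 1·20577 + 3252; 20577 = 6·3252 + 1065; 3252 = 3·1065 + 57; 1065 = 18·57 + 39; 57 = 1·39 + 18; 39 = 2·18 + 3; 18 = 6·3 + 0. Last nonzero remainder: 3.

3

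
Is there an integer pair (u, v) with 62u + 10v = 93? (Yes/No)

gcd(62, 10): 62 = 6·10 + 2; 10 = 5·2 + 0 → 2
2 does not divide 93, so a solution does not exist.

No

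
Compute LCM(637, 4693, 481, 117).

76575681

637 = 7² · 13; 4693 = 13 · 19²; 481 = 13 · 37; 117 = 3² · 13
lcm takes max exponent of each prime: 3² · 7² · 13 · 19² · 37 = 76575681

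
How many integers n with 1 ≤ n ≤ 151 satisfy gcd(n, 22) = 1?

22 = 2·11. Inclusion–exclusion on these primes:
151 − ⌊151/2⌋ − ⌊151/11⌋ + ⌊151/22⌋ = 69

69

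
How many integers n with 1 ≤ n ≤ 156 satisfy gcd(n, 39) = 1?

96

39 = 3·13. Inclusion–exclusion on these primes:
156 − ⌊156/3⌋ − ⌊156/13⌋ + ⌊156/39⌋ = 96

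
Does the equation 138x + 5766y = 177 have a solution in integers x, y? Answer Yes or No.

No

gcd(138, 5766): 5766 = 41·138 + 108; 138 = 1·108 + 30; 108 = 3·30 + 18; 30 = 1·18 + 12; 18 = 1·12 + 6; 12 = 2·6 + 0 → 6
6 does not divide 177, so a solution does not exist.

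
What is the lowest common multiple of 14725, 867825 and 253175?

lcm(14725, 867825) = 14725·867825/gcd = 12778723125/475 = 26902575
lcm(26902575, 253175) = 26902575·253175/gcd = 6811059425625/475 = 14339072475

14339072475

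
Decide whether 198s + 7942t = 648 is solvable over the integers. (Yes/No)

No

By Bézout, 198s + 7942t = 648 has integer solutions iff gcd(198, 7942) | 648.
Euclid: 7942 = 40·198 + 22; 198 = 9·22 + 0. gcd = 22; 648 mod 22 = 10. No.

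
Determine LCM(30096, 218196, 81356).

1613777616

30096 = 2⁴ · 3² · 11 · 19; 218196 = 2² · 3² · 11 · 19 · 29; 81356 = 2² · 11 · 43²
lcm takes max exponent of each prime: 2⁴ · 3² · 11 · 19 · 29 · 43² = 1613777616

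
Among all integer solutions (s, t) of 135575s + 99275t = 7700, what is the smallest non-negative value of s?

219

Reduce mod 99275: 135575s ≡ 7700 (mod 99275). With g = gcd(135575, 99275) = 275 dividing 7700, divide through: 493s ≡ 28 (mod 361).
Since gcd(493, 361) = 1, s ≡ 28·(493)⁻¹ ≡ 219 (mod 361). Smallest non-negative: 219.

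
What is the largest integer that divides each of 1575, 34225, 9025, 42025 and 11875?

25

gcd(1575, 34225): 34225 = 21·1575 + 1150; 1575 = 1·1150 + 425; 1150 = 2·425 + 300; 425 = 1·300 + 125; 300 = 2·125 + 50; 125 = 2·50 + 25; 50 = 2·25 + 0 → 25
gcd(25, 9025): 9025 = 361·25 + 0 → 25
gcd(25, 42025): 42025 = 1681·25 + 0 → 25
gcd(25, 11875): 11875 = 475·25 + 0 → 25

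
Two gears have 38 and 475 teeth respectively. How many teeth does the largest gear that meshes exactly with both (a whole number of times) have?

38 = 2 · 19
475 = 5² · 19
Common: 19 = 19

19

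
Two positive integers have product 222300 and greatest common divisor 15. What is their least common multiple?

14820

For any two positive integers, gcd × lcm equals their product. Hence lcm = 222300 / 15 = 14820.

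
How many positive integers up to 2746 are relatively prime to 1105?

1909

1105 = 5·13·17. Inclusion–exclusion on these primes:
2746 − ⌊2746/5⌋ − ⌊2746/13⌋ − ⌊2746/17⌋ + ⌊2746/65⌋ + ⌊2746/85⌋ + ⌊2746/221⌋ − ⌊2746/1105⌋ = 1909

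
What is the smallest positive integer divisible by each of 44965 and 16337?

43211365

44965 = 5 · 17 · 23²; 16337 = 17 · 31²
max exponents: 5 · 17 · 23² · 31² = 43211365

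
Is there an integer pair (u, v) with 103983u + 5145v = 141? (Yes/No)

Yes

gcd(103983, 5145): 103983 = 20·5145 + 1083; 5145 = 4·1083 + 813; 1083 = 1·813 + 270; 813 = 3·270 + 3; 270 = 90·3 + 0 → 3
3 divides 141, so a solution exists.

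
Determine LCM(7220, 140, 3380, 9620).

316026620

lcm(7220, 140) = 7220·140/gcd = 1010800/20 = 50540
lcm(50540, 3380) = 50540·3380/gcd = 170825200/20 = 8541260
lcm(8541260, 9620) = 8541260·9620/gcd = 82166921200/260 = 316026620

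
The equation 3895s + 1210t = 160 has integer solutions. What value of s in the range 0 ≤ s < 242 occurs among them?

28

Reduce mod 1210: 3895s ≡ 160 (mod 1210). With g = gcd(3895, 1210) = 5 dividing 160, divide through: 779s ≡ 32 (mod 242).
Since gcd(779, 242) = 1, s ≡ 32·(779)⁻¹ ≡ 28 (mod 242). Smallest non-negative: 28.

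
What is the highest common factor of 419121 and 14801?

419121 = 3³ · 19² · 43
14801 = 19² · 41
Common: 19² = 361

361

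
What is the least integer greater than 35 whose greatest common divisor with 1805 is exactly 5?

40

Multiples of 5 above 35: 5·8, 5·9, … . Need the cofactor coprime to 1805/5 = 361.
Checking s = 8, 9, … the first with gcd(s, 361) = 1 is s = 8, giving 40.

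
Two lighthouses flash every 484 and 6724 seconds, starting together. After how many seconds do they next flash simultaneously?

813604

gcd first: 6724 = 13·484 + 432; 484 = 1·432 + 52; 432 = 8·52 + 16; 52 = 3·16 + 4; 16 = 4·4 + 0 → gcd = 4
lcm = 484·6724/gcd = 3254416/4 = 813604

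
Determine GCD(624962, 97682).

338

Euclid: 624962 = 6·97682 + 38870; 97682 = 2·38870 + 19942; 38870 = 1·19942 + 18928; 19942 = 1·18928 + 1014; 18928 = 18·1014 + 676; 1014 = 1·676 + 338; 676 = 2·338 + 0. Last nonzero remainder: 338.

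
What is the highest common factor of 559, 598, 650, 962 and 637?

13

559 = 13 · 43; 598 = 2 · 13 · 23; 650 = 2 · 5² · 13; 962 = 2 · 13 · 37; 637 = 7² · 13
gcd takes min exponent of each prime: 13 = 13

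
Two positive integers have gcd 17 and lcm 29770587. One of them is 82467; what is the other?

a·b = gcd·lcm = 17·29770587 = 506099979, so b = 506099979/82467 = 6137.

6137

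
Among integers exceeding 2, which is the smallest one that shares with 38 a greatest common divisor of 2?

38 = 2·19. Any x with gcd(x, 38) = 2 is a multiple of 2, say 2s, with s coprime to 19.
Need s > 2/2, so s ≥ 2. First s ≥ 2 with gcd(s, 19) = 1 is s = 2. Thus x = 2·2 = 4.

4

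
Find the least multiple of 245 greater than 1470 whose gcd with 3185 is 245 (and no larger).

gcd(x, 3185) = 245 forces 245 | x; write x = 245s. Then gcd(245s, 245·13) = 245·gcd(s, 13), so need gcd(s, 13) = 1.
245s > 1470 gives s ≥ 7. The least s ≥ 7 coprime to 13 is 7, so x = 245·7 = 1715.

1715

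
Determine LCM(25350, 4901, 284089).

25350 = 2 · 3 · 5² · 13²; 4901 = 13² · 29; 284089 = 13² · 41²
lcm takes max exponent of each prime: 2 · 3 · 5² · 13² · 29 · 41² = 1235787150

1235787150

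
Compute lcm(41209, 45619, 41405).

41209 = 7² · 29²; 45619 = 7⁴ · 19; 41405 = 5 · 7² · 13²
lcm takes max exponent of each prime: 5 · 7⁴ · 13² · 19 · 29² = 32418914255

32418914255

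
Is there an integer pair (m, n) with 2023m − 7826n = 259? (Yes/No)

Yes

gcd(2023, 7826): 7826 = 3·2023 + 1757; 2023 = 1·1757 + 266; 1757 = 6·266 + 161; 266 = 1·161 + 105; 161 = 1·105 + 56; 105 = 1·56 + 49; 56 = 1·49 + 7; 49 = 7·7 + 0 → 7
7 divides 259, so a solution exists.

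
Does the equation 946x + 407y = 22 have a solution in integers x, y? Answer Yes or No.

Yes

gcd(946, 407): 946 = 2·407 + 132; 407 = 3·132 + 11; 132 = 12·11 + 0 → 11
11 divides 22, so a solution exists.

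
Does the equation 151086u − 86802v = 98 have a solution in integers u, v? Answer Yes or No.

No

By Bézout, 151086u − 86802v = 98 has integer solutions iff gcd(151086, 86802) | 98.
Euclid: 151086 = 1·86802 + 64284; 86802 = 1·64284 + 22518; 64284 = 2·22518 + 19248; 22518 = 1·19248 + 3270; 19248 = 5·3270 + 2898; 3270 = 1·2898 + 372; 2898 = 7·372 + 294; 372 = 1·294 + 78; 294 = 3·78 + 60; 78 = 1·60 + 18; 60 = 3·18 + 6; 18 = 3·6 + 0. gcd = 6; 98 mod 6 = 2. No.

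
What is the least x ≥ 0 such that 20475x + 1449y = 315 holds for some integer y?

17

Reduce mod 1449: 20475x ≡ 315 (mod 1449). With g = gcd(20475, 1449) = 63 dividing 315, divide through: 325x ≡ 5 (mod 23).
Since gcd(325, 23) = 1, x ≡ 5·(325)⁻¹ ≡ 17 (mod 23). Smallest non-negative: 17.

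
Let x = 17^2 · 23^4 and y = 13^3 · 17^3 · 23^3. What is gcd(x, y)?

min exponent per shared prime: 17^2 · 23^3 = 3516263

3516263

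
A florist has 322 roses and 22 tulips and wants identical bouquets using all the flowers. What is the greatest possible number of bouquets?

2

Euclid: 322 = 14·22 + 14; 22 = 1·14 + 8; 14 = 1·8 + 6; 8 = 1·6 + 2; 6 = 3·2 + 0. Last nonzero remainder: 2.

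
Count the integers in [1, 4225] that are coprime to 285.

285 = 3·5·19. Inclusion–exclusion on these primes:
4225 − ⌊4225/3⌋ − ⌊4225/5⌋ − ⌊4225/19⌋ + ⌊4225/15⌋ + ⌊4225/57⌋ + ⌊4225/95⌋ − ⌊4225/285⌋ = 2135

2135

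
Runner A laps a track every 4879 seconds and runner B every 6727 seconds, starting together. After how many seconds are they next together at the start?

4688719

4879 = 7 · 17 · 41; 6727 = 7 · 31²
max exponents: 7 · 17 · 31² · 41 = 4688719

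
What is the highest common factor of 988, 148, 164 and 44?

4

988 = 2² · 13 · 19; 148 = 2² · 37; 164 = 2² · 41; 44 = 2² · 11
gcd takes min exponent of each prime: 2² = 4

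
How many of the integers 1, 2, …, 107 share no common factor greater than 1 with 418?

46

418 = 2·11·19. Inclusion–exclusion on these primes:
107 − ⌊107/2⌋ − ⌊107/11⌋ − ⌊107/19⌋ + ⌊107/22⌋ + ⌊107/38⌋ + ⌊107/209⌋ − ⌊107/418⌋ = 46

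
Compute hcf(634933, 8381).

Euclid: 634933 = 75·8381 + 6358; 8381 = 1·6358 + 2023; 6358 = 3·2023 + 289; 2023 = 7·289 + 0. Last nonzero remainder: 289.

289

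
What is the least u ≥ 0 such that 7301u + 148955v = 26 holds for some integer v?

Reduce mod 148955: 7301u ≡ 26 (mod 148955). With g = gcd(7301, 148955) = 1 dividing 26, divide through: 7301u ≡ 26 (mod 148955).
Since gcd(7301, 148955) = 1, u ≡ 26·(7301)⁻¹ ≡ 116271 (mod 148955). Smallest non-negative: 116271.

116271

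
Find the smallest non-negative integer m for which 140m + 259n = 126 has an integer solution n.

Reduce mod 259: 140m ≡ 126 (mod 259). With g = gcd(140, 259) = 7 dividing 126, divide through: 20m ≡ 18 (mod 37).
Since gcd(20, 37) = 1, m ≡ 18·(20)⁻¹ ≡ 12 (mod 37). Smallest non-negative: 12.

12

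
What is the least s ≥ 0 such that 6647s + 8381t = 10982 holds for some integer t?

13

Euclid: 8381 = 1·6647 + 1734; 6647 = 3·1734 + 1445; 1734 = 1·1445 + 289; 1445 = 5·289 + 0 → gcd = 289; 10982 = 289·38.
Back-substitution yields 6647·(-5) + 8381·(4) = 289, so one solution is s = -5·38 = -190, t = 4·38 = 152.
Solutions in s differ by 8381/289 = 29; the one in [0, 29) is -190 mod 29 = 13.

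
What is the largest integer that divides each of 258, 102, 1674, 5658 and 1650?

6

gcd(258, 102): 258 = 2·102 + 54; 102 = 1·54 + 48; 54 = 1·48 + 6; 48 = 8·6 + 0 → 6
gcd(6, 1674): 1674 = 279·6 + 0 → 6
gcd(6, 5658): 5658 = 943·6 + 0 → 6
gcd(6, 1650): 1650 = 275·6 + 0 → 6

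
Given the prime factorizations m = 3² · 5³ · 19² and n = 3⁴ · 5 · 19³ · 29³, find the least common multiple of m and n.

max exponent per prime: 3⁴ · 5³ · 19³ · 29³ = 1693752028875

1693752028875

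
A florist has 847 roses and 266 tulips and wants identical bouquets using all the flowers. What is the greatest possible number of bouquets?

7

847 = 7 · 11²
266 = 2 · 7 · 19
Common: 7 = 7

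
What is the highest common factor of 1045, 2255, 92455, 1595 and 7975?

1045 = 5 · 11 · 19; 2255 = 5 · 11 · 41; 92455 = 5 · 11 · 41²; 1595 = 5 · 11 · 29; 7975 = 5² · 11 · 29
gcd takes min exponent of each prime: 5 · 11 = 55

55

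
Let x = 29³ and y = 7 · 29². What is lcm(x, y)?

170723

max exponent per prime: 7 · 29³ = 170723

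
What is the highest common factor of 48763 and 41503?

48763 = 11² · 13 · 31
41503 = 7³ · 11²
Common: 11² = 121

121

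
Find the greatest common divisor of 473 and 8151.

473 = 11 · 43
8151 = 3 · 11 · 13 · 19
Common: 11 = 11

11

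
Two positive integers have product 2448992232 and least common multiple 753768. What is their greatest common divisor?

3249

gcd·lcm = product, so gcd = 2448992232/753768 = 3249.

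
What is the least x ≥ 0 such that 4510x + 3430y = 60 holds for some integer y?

Euclid: 4510 = 1·3430 + 1080; 3430 = 3·1080 + 190; 1080 = 5·190 + 130; 190 = 1·130 + 60; 130 = 2·60 + 10; 60 = 6·10 + 0 → gcd = 10; 60 = 10·6.
Back-substitution yields 4510·(54) + 3430·(-71) = 10, so one solution is x = 54·6 = 324, y = -71·6 = -426.
Solutions in x differ by 3430/10 = 343; the one in [0, 343) is 324 mod 343 = 324.

324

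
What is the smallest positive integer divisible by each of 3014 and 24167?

3014 = 2 · 11 · 137; 24167 = 11 · 13³
max exponents: 2 · 11 · 13³ · 137 = 6621758

6621758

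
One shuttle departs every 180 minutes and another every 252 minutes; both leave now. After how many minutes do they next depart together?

1260

gcd first: 252 = 1·180 + 72; 180 = 2·72 + 36; 72 = 2·36 + 0 → gcd = 36
lcm = 180·252/gcd = 45360/36 = 1260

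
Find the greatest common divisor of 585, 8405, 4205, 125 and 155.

gcd(585, 8405): 8405 = 14·585 + 215; 585 = 2·215 + 155; 215 = 1·155 + 60; 155 = 2·60 + 35; 60 = 1·35 + 25; 35 = 1·25 + 10; 25 = 2·10 + 5; 10 = 2·5 + 0 → 5
gcd(5, 4205): 4205 = 841·5 + 0 → 5
gcd(5, 125): 125 = 25·5 + 0 → 5
gcd(5, 155): 155 = 31·5 + 0 → 5

5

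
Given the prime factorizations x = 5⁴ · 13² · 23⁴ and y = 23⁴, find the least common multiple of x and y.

max exponent per prime: 5⁴ · 13² · 23⁴ = 29558205625

29558205625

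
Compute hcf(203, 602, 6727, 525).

203 = 7 · 29; 602 = 2 · 7 · 43; 6727 = 7 · 31²; 525 = 3 · 5² · 7
gcd takes min exponent of each prime: 7 = 7

7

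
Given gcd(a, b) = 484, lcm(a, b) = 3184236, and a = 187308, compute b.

a·b = gcd·lcm = 484·3184236 = 1541170224, so b = 1541170224/187308 = 8228.

8228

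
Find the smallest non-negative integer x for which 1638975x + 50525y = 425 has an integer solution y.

gcd(1638975, 50525) = 25 (Euclid: 1638975 = 32·50525 + 22175; 50525 = 2·22175 + 6175; 22175 = 3·6175 + 3650; 6175 = 1·3650 + 2525; 3650 = 1·2525 + 1125; 2525 = 2·1125 + 275; 1125 = 4·275 + 25; 275 = 11·25 + 0), and 25 | 425.
Extended Euclid: 1638975·(180) + 50525·(-5839) = 25. Scale by 17: x₀ = 3060.
General solution x = x₀ + 2021t; reducing mod 2021 gives x = 1039 (and y = -33704).

1039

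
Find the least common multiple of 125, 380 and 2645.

125 = 5³; 380 = 2² · 5 · 19; 2645 = 5 · 23²
lcm takes max exponent of each prime: 2² · 5³ · 19 · 23² = 5025500

5025500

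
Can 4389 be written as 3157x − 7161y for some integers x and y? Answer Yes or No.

Yes

By Bézout, 3157x − 7161y = 4389 has integer solutions iff gcd(3157, 7161) | 4389.
Euclid: 7161 = 2·3157 + 847; 3157 = 3·847 + 616; 847 = 1·616 + 231; 616 = 2·231 + 154; 231 = 1·154 + 77; 154 = 2·77 + 0. gcd = 77; 4389 mod 77 = 0. Yes.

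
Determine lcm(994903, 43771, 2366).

73622822

lcm(994903, 43771) = 994903·43771/gcd = 43547899213/1183 = 36811411
lcm(36811411, 2366) = 36811411·2366/gcd = 87095798426/1183 = 73622822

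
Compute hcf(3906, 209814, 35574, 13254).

6

3906 = 2 · 3² · 7 · 31; 209814 = 2 · 3 · 11² · 17²; 35574 = 2 · 3 · 7² · 11²; 13254 = 2 · 3 · 47²
gcd takes min exponent of each prime: 2 · 3 = 6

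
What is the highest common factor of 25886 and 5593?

7

25886 = 2 · 7 · 43²
5593 = 7 · 17 · 47
Common: 7 = 7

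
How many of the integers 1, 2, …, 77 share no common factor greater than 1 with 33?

33 = 3·11. Inclusion–exclusion on these primes:
77 − ⌊77/3⌋ − ⌊77/11⌋ + ⌊77/33⌋ = 47

47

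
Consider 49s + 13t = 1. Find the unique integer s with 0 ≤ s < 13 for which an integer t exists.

gcd(49, 13) = 1 (Euclid: 49 = 3·13 + 10; 13 = 1·10 + 3; 10 = 3·3 + 1; 3 = 3·1 + 0), and 1 | 1.
Extended Euclid: 49·(4) + 13·(-15) = 1. Scale by 1: s₀ = 4.
General solution s = s₀ + 13k; reducing mod 13 gives s = 4 (and t = -15).

4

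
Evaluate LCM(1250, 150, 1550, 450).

1250 = 2 · 5⁴; 150 = 2 · 3 · 5²; 1550 = 2 · 5² · 31; 450 = 2 · 3² · 5²
lcm takes max exponent of each prime: 2 · 3² · 5⁴ · 31 = 348750

348750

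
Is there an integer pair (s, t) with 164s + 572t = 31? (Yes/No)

By Bézout, 164s + 572t = 31 has integer solutions iff gcd(164, 572) | 31.
Euclid: 572 = 3·164 + 80; 164 = 2·80 + 4; 80 = 20·4 + 0. gcd = 4; 31 mod 4 = 3. No.

No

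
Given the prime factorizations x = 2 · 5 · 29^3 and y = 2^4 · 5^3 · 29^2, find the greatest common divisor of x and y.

min exponent per shared prime: 2 · 5 · 29^2 = 8410

8410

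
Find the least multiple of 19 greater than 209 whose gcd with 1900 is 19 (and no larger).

247

gcd(m, 1900) = 19 forces 19 | m; write m = 19s. Then gcd(19s, 19·100) = 19·gcd(s, 100), so need gcd(s, 100) = 1.
19s > 209 gives s ≥ 12. The least s ≥ 12 coprime to 100 is 13, so m = 19·13 = 247.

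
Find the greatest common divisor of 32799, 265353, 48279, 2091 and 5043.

32799 = 3 · 13 · 29²; 265353 = 3 · 11² · 17 · 43; 48279 = 3 · 7 · 11² · 19; 2091 = 3 · 17 · 41; 5043 = 3 · 41²
gcd takes min exponent of each prime: 3 = 3

3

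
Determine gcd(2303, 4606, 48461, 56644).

2303 = 7² · 47; 4606 = 2 · 7² · 47; 48461 = 7² · 23 · 43; 56644 = 2² · 7² · 17²
gcd takes min exponent of each prime: 7² = 49

49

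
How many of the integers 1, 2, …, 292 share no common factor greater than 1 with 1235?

205

Prime factors of 1235: 5, 13, 19. Count integers ≤ 292 divisible by none of them.
By inclusion–exclusion: 292 − ⌊292/5⌋ − ⌊292/13⌋ − ⌊292/19⌋ + ⌊292/65⌋ + ⌊292/95⌋ + ⌊292/247⌋ − ⌊292/1235⌋ = 205.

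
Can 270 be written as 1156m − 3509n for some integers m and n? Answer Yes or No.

By Bézout, 1156m − 3509n = 270 has integer solutions iff gcd(1156, 3509) | 270.
Euclid: 3509 = 3·1156 + 41; 1156 = 28·41 + 8; 41 = 5·8 + 1; 8 = 8·1 + 0. gcd = 1; 270 mod 1 = 0. Yes.

Yes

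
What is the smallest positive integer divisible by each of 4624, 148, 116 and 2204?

lcm(4624, 148) = 4624·148/gcd = 684352/4 = 171088
lcm(171088, 116) = 171088·116/gcd = 19846208/4 = 4961552
lcm(4961552, 2204) = 4961552·2204/gcd = 10935260608/116 = 94269488

94269488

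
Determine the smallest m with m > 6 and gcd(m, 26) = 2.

gcd(m, 26) = 2 forces 2 | m; write m = 2s. Then gcd(2s, 2·13) = 2·gcd(s, 13), so need gcd(s, 13) = 1.
2s > 6 gives s ≥ 4. The least s ≥ 4 coprime to 13 is 4, so m = 2·4 = 8.

8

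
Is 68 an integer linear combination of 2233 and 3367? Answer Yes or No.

No

gcd(2233, 3367): 3367 = 1·2233 + 1134; 2233 = 1·1134 + 1099; 1134 = 1·1099 + 35; 1099 = 31·35 + 14; 35 = 2·14 + 7; 14 = 2·7 + 0 → 7
7 does not divide 68, so a solution does not exist.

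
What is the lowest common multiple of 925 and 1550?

925 = 5² · 37; 1550 = 2 · 5² · 31
max exponents: 2 · 5² · 31 · 37 = 57350

57350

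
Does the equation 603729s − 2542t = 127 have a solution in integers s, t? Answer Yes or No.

gcd(603729, 2542): 603729 = 237·2542 + 1275; 2542 = 1·1275 + 1267; 1275 = 1·1267 + 8; 1267 = 158·8 + 3; 8 = 2·3 + 2; 3 = 1·2 + 1; 2 = 2·1 + 0 → 1
1 divides 127, so a solution exists.

Yes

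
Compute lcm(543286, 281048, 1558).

543286 = 2 · 17 · 19 · 29²; 281048 = 2³ · 19 · 43²; 1558 = 2 · 19 · 41
lcm takes max exponent of each prime: 2³ · 17 · 19 · 29² · 41 · 43² = 164743873496

164743873496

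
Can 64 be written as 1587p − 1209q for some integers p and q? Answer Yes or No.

By Bézout, 1587p − 1209q = 64 has integer solutions iff gcd(1587, 1209) | 64.
Euclid: 1587 = 1·1209 + 378; 1209 = 3·378 + 75; 378 = 5·75 + 3; 75 = 25·3 + 0. gcd = 3; 64 mod 3 = 1. No.

No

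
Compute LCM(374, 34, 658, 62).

3814426

374 = 2 · 11 · 17; 34 = 2 · 17; 658 = 2 · 7 · 47; 62 = 2 · 31
lcm takes max exponent of each prime: 2 · 7 · 11 · 17 · 31 · 47 = 3814426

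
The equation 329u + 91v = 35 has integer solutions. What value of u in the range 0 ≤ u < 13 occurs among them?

12

Reduce mod 91: 329u ≡ 35 (mod 91). With g = gcd(329, 91) = 7 dividing 35, divide through: 47u ≡ 5 (mod 13).
Since gcd(47, 13) = 1, u ≡ 5·(47)⁻¹ ≡ 12 (mod 13). Smallest non-negative: 12.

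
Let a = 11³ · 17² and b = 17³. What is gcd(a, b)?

289

min exponent per shared prime: 17² = 289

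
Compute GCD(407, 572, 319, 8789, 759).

gcd(407, 572): 572 = 1·407 + 165; 407 = 2·165 + 77; 165 = 2·77 + 11; 77 = 7·11 + 0 → 11
gcd(11, 319): 319 = 29·11 + 0 → 11
gcd(11, 8789): 8789 = 799·11 + 0 → 11
gcd(11, 759): 759 = 69·11 + 0 → 11

11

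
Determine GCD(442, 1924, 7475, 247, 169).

gcd(442, 1924): 1924 = 4·442 + 156; 442 = 2·156 + 130; 156 = 1·130 + 26; 130 = 5·26 + 0 → 26
gcd(26, 7475): 7475 = 287·26 + 13; 26 = 2·13 + 0 → 13
gcd(13, 247): 247 = 19·13 + 0 → 13
gcd(13, 169): 169 = 13·13 + 0 → 13

13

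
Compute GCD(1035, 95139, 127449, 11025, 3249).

9

gcd(1035, 95139): 95139 = 91·1035 + 954; 1035 = 1·954 + 81; 954 = 11·81 + 63; 81 = 1·63 + 18; 63 = 3·18 + 9; 18 = 2·9 + 0 → 9
gcd(9, 127449): 127449 = 14161·9 + 0 → 9
gcd(9, 11025): 11025 = 1225·9 + 0 → 9
gcd(9, 3249): 3249 = 361·9 + 0 → 9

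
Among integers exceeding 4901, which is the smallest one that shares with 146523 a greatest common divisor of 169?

5239

gcd(a, 146523) = 169 forces 169 | a; write a = 169s. Then gcd(169s, 169·867) = 169·gcd(s, 867), so need gcd(s, 867) = 1.
169s > 4901 gives s ≥ 30. The least s ≥ 30 coprime to 867 is 31, so a = 169·31 = 5239.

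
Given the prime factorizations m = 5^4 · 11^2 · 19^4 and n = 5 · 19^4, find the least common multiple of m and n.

9855525625

max exponent per prime: 5^4 · 11^2 · 19^4 = 9855525625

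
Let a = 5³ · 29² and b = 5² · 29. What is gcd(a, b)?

725

min exponent per shared prime: 5² · 29 = 725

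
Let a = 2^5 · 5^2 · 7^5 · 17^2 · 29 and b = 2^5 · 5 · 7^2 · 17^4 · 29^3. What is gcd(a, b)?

min exponent per shared prime: 2^5 · 5 · 7^2 · 17^2 · 29 = 65707040

65707040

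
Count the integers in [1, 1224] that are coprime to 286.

513

Prime factors of 286: 2, 11, 13. Count integers ≤ 1224 divisible by none of them.
By inclusion–exclusion: 1224 − ⌊1224/2⌋ − ⌊1224/11⌋ − ⌊1224/13⌋ + ⌊1224/22⌋ + ⌊1224/26⌋ + ⌊1224/143⌋ − ⌊1224/286⌋ = 513.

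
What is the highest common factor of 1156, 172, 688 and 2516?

4

gcd(1156, 172): 1156 = 6·172 + 124; 172 = 1·124 + 48; 124 = 2·48 + 28; 48 = 1·28 + 20; 28 = 1·20 + 8; 20 = 2·8 + 4; 8 = 2·4 + 0 → 4
gcd(4, 688): 688 = 172·4 + 0 → 4
gcd(4, 2516): 2516 = 629·4 + 0 → 4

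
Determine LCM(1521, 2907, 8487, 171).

463279869

1521 = 3² · 13²; 2907 = 3² · 17 · 19; 8487 = 3² · 23 · 41; 171 = 3² · 19
lcm takes max exponent of each prime: 3² · 13² · 17 · 19 · 23 · 41 = 463279869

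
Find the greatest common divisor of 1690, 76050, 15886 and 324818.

gcd(1690, 76050): 76050 = 45·1690 + 0 → 1690
gcd(1690, 15886): 15886 = 9·1690 + 676; 1690 = 2·676 + 338; 676 = 2·338 + 0 → 338
gcd(338, 324818): 324818 = 961·338 + 0 → 338

338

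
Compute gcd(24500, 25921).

Euclid: 25921 = 1·24500 + 1421; 24500 = 17·1421 + 343; 1421 = 4·343 + 49; 343 = 7·49 + 0. Last nonzero remainder: 49.

49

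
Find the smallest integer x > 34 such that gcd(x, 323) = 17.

51

gcd(x, 323) = 17 forces 17 | x; write x = 17s. Then gcd(17s, 17·19) = 17·gcd(s, 19), so need gcd(s, 19) = 1.
17s > 34 gives s ≥ 3. The least s ≥ 3 coprime to 19 is 3, so x = 17·3 = 51.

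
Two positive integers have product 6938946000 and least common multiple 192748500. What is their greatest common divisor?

36

From gcd × lcm = uv: gcd = 6938946000 / 192748500 = 36.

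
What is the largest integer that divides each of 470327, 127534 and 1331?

470327 = 11² · 13² · 23; 127534 = 2 · 11² · 17 · 31; 1331 = 11³
gcd takes min exponent of each prime: 11² = 121

121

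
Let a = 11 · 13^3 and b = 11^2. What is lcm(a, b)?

max exponent per prime: 11^2 · 13^3 = 265837

265837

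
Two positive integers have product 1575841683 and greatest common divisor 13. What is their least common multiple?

gcd·lcm = product, so lcm = 1575841683/13 = 121218591.

121218591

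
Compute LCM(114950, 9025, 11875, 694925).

382208750

114950 = 2 · 5² · 11² · 19; 9025 = 5² · 19²; 11875 = 5⁴ · 19; 694925 = 5² · 7 · 11 · 19²
lcm takes max exponent of each prime: 2 · 5⁴ · 7 · 11² · 19² = 382208750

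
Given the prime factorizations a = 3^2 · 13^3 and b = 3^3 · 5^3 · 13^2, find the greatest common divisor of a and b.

min exponent per shared prime: 3^2 · 13^2 = 1521

1521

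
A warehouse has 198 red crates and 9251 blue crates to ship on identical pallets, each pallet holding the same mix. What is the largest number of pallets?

198 = 2 · 3² · 11
9251 = 11 · 29²
Common: 11 = 11

11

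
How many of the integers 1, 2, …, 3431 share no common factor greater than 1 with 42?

981

42 = 2·3·7. Inclusion–exclusion on these primes:
3431 − ⌊3431/2⌋ − ⌊3431/3⌋ − ⌊3431/7⌋ + ⌊3431/6⌋ + ⌊3431/14⌋ + ⌊3431/21⌋ − ⌊3431/42⌋ = 981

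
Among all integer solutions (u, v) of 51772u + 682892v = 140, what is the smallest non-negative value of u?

18638

gcd(51772, 682892) = 28 (Euclid: 682892 = 13·51772 + 9856; 51772 = 5·9856 + 2492; 9856 = 3·2492 + 2380; 2492 = 1·2380 + 112; 2380 = 21·112 + 28; 112 = 4·28 + 0), and 28 | 140.
Extended Euclid: 51772·(-6028) + 682892·(457) = 28. Scale by 5: u₀ = -30140.
General solution u = u₀ + 24389t; reducing mod 24389 gives u = 18638 (and v = -1413).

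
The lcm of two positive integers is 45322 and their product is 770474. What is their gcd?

gcd·lcm = product, so gcd = 770474/45322 = 17.

17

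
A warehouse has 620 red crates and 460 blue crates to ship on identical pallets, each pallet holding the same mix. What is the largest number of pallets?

620 = 2² · 5 · 31
460 = 2² · 5 · 23
Common: 2² · 5 = 20

20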